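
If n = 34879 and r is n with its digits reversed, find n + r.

Reverse of 34879 is 97843.
34879 + 97843 = 132722

132722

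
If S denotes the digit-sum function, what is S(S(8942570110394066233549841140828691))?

8

First digit sum: 143.
1+4+3 = 8.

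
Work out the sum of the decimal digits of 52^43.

52^43 = 61396522910664909586686645278893362494395823773267868130843976041452535808
Sum of its 74 digits: 367.

367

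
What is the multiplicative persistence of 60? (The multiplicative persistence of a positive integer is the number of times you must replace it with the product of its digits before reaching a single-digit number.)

1

60 → 0 (1 step)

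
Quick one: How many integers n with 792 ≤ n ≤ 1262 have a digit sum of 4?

The integers in [792, 1262] that have a digit sum of 4: 1003, 1012, 1021, 1030, 1102, 1111, 1120, 1201, 1210.
9 qualify.

9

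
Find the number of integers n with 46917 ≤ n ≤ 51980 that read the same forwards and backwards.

51

The integers in [46917, 51980] that read the same forwards and backwards: 46964, 47074, 47174, 47274, 47374, 47474, …, 51815, 51915.
51 qualify.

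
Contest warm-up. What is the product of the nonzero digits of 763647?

21168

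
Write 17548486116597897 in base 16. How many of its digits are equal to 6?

17548486116597897 in base 16 is 3E584151536089.
The digit 6 appears 1 time.

1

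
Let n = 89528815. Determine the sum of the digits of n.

8+9+5+2+8+8+1+5 = 46

46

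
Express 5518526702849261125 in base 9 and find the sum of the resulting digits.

69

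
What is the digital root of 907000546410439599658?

4

9+0+7+0+0+0+5+4+6+4+1+0+4+3+9+5+9+9+6+5+8 = 94
9+4 = 13
1+3 = 4
(Equivalently, 907000546410439599658 mod 9 = 4.)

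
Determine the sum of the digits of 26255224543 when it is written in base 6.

26255224543 in base 6 is 20021140325251.
Digit sum: 2+0+0+2+1+1+4+0+3+2+5+2+5+1 = 28.

28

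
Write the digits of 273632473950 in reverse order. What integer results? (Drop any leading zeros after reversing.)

59374236372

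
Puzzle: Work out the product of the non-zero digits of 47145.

560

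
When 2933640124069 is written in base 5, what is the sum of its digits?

2933640124069 in base 5 is 341031043332432234.
Digit sum: 3+4+1+0+3+1+0+4+3+3+3+2+4+3+2+2+3+4 = 45.

45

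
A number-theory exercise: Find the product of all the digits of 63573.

1890

6×3×5×7×3 = 1890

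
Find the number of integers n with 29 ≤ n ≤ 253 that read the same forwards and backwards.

23

The integers in [29, 253] that read the same forwards and backwards: 33, 44, 55, 66, 77, 88, …, 242, 252.
23 qualify.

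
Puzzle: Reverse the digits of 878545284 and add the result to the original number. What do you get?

Reverse of 878545284 is 482545878.
878545284 + 482545878 = 1361091162

1361091162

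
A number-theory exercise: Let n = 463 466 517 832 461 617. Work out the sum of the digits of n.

80

4+6+3+4+6+6+5+1+7+8+3+2+4+6+1+6+1+7 = 80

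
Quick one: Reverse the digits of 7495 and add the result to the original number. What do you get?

Reverse of 7495 is 5947.
7495 + 5947 = 13442

13442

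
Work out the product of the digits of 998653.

58320

9×9×8×6×5×3 = 58320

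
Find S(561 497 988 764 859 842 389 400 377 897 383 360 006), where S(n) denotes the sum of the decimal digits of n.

204

5+6+1+4+9+7+9+8+8+7+6+4+8+5+9+8+4+2+3+8+9+4+0+0+3+7+7+8+9+7+3+8+3+3+6+0+0+0+6 = 204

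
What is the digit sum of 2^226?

349

2^226 = 107839786668602559178668060348078522694548577690162289924414440996864
Sum of its 69 digits: 349.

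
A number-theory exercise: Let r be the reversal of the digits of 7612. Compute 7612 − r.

Reverse of 7612 is 2167.
7612 − 2167 = 5445

5445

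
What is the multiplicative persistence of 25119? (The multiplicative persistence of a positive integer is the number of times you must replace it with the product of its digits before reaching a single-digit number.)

25119 → 90 → 0 (2 steps)

2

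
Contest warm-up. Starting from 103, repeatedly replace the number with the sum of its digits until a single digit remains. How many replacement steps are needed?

1

103 → 4 (1 step)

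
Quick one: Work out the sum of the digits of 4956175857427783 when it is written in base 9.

63

4956175857427783 in base 9 is 26057323160850447.
Digit sum: 2+6+0+5+7+3+2+3+1+6+0+8+5+0+4+4+7 = 63.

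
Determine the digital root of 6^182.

9

The digital root of n equals n mod 9 (or 9 when 9 | n), so we need 6^182 mod 9.
6^182 ≡ 0 (mod 9), so the digital root is 9.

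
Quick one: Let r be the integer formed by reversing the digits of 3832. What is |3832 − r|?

1449

Reverse of 3832 is 2383.
|3832 − 2383| = 1449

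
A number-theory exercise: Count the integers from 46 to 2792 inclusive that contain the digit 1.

1490

The integers in [46, 2792] that contain the digit 1: 51, 61, 71, 81, 91, 100, …, 2781, 2791.
1490 qualify.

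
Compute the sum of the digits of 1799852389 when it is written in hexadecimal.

49

1799852389 in base 16 is 6B479165.
Digit sum: 6+11+4+7+9+1+6+5 = 49.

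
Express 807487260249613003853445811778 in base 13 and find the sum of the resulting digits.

158

807487260249613003853445811778 in base 13 is 8A582844C5810189685A2B41819.
Digit sum: 8+10+5+8+2+8+4+4+12+5+8+1+0+1+8+9+6+8+5+10+2+11+4+1+8+1+9 = 158.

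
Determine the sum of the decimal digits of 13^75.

13^75 = 351359275572476457528076248233878088223680602077771392868333936199179517454013845557
Sum of its 84 digits: 397.

397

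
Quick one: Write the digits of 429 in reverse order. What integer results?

924

Reversing 429 gives 924.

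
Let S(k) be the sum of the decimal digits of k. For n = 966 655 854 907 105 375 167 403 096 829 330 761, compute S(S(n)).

13

First digit sum: 166.
1+6+6 = 13.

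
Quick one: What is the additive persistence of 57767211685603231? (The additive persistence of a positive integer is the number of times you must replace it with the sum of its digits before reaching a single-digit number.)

2

57767211685603231 → 70 → 7 (2 steps)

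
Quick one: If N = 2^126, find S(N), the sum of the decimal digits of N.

172

2^126 = 85070591730234615865843651857942052864
Sum of its 38 digits: 172.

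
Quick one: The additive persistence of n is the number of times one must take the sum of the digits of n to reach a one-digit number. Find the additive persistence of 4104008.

2

4104008 → 17 → 8 (2 steps)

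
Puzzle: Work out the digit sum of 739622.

29

7+3+9+6+2+2 = 29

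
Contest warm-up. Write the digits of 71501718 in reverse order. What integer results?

Reversing 71501718 gives 81710517.

81710517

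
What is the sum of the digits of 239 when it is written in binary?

7

239 in base 2 is 11101111.
Digit sum: 1+1+1+0+1+1+1+1 = 7.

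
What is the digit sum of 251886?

2+5+1+8+8+6 = 30

30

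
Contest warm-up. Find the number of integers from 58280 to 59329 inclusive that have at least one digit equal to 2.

303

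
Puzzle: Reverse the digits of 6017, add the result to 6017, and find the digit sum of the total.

10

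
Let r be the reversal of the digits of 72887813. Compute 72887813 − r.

Reverse of 72887813 is 31878827.
72887813 − 31878827 = 41008986

41008986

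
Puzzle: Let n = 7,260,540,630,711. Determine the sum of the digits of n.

42

7+2+6+0+5+4+0+6+3+0+7+1+1 = 42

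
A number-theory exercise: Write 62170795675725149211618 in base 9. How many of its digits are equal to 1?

62170795675725149211618 in base 9 is 701163572080588536814433.
The digit 1 appears 3 times.

3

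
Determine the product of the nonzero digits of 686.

6×8×6 = 288

288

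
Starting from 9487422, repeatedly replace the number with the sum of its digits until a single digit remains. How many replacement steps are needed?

9487422 → 36 → 9 (2 steps)

2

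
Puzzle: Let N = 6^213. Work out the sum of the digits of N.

711

6^213 = 5574633646519606982417083596561497237670058766006727890546857505301021091252948100481877200160144405574012914837729176293186075735308156924914982015438222453968470016
Sum of its 166 digits: 711.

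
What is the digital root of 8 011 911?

8+0+1+1+9+1+1 = 21
2+1 = 3

3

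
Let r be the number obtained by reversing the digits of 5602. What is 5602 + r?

7667

Reverse of 5602 is 2065.
5602 + 2065 = 7667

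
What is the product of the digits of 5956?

1350

5×9×5×6 = 1350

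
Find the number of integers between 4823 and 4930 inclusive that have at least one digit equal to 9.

The integers in [4823, 4930] that have at least one digit equal to 9: 4829, 4839, 4849, 4859, 4869, 4879, …, 4929, 4930.
48 qualify.

48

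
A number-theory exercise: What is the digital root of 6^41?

9

The digital root of n equals n mod 9 (or 9 when 9 | n), so we need 6^41 mod 9.
6^41 ≡ 0 (mod 9), so the digital root is 9.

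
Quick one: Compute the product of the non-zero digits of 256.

2×5×6 = 60

60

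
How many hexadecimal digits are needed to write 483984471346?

483984471346 in base 16 is 70AFB8F532, which has 10 digits.

10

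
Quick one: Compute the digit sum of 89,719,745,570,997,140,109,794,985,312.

150

8+9+7+1+9+7+4+5+5+7+0+9+9+7+1+4+0+1+0+9+7+9+4+9+8+5+3+1+2 = 150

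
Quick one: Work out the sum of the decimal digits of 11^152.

697

11^152 = 195743858128918985090240401157266417314360089201565265491344331457116693451797703551553663133801596398373839614549407432263179245820869121785852472906863449121
Sum of its 159 digits: 697.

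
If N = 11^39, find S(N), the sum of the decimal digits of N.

11^39 = 41144777789250865278081232758997200423491
Sum of its 41 digits: 188.

188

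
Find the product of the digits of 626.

6×2×6 = 72

72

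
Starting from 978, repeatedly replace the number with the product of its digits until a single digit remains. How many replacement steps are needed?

978 → 504 → 0 (2 steps)

2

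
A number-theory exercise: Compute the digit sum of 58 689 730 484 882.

5+8+6+8+9+7+3+0+4+8+4+8+8+2 = 80

80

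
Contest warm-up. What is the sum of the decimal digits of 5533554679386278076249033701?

5+5+3+3+5+5+4+6+7+9+3+8+6+2+7+8+0+7+6+2+4+9+0+3+3+7+0+1 = 128

128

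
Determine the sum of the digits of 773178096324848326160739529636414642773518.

197

7+7+3+1+7+8+0+9+6+3+2+4+8+4+8+3+2+6+1+6+0+7+3+9+5+2+9+6+3+6+4+1+4+6+4+2+7+7+3+5+1+8 = 197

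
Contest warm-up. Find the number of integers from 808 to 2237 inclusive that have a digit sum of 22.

The integers in [808, 2237] that have a digit sum of 22: 859, 868, 877, 886, 895, 949, …, 1984, 1993.
39 qualify.

39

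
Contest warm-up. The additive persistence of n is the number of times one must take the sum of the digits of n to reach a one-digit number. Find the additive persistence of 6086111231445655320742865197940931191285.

3

6086111231445655320742865197940931191285 → 164 → 11 → 2 (3 steps)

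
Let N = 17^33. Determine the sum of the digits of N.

17^33 = 40254497110927943179349807054456171205137
Sum of its 41 digits: 170.

170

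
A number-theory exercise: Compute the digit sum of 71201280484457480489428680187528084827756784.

211

7+1+2+0+1+2+8+0+4+8+4+4+5+7+4+8+0+4+8+9+4+2+8+6+8+0+1+8+7+5+2+8+0+8+4+8+2+7+7+5+6+7+8+4 = 211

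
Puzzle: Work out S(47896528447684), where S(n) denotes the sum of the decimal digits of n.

4+7+8+9+6+5+2+8+4+4+7+6+8+4 = 82

82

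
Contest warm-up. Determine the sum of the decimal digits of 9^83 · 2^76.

495

9^83 · 2^76 = 1203394310657484640869603557623249933062947994309940730994779285689012817569744978406300553213791698944
Sum of its 103 digits: 495.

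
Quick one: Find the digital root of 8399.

2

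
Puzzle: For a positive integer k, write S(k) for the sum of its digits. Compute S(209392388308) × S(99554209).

S(209392388308) = 2+0+9+3+9+2+3+8+8+3+0+8 = 55.
S(99554209) = 9+9+5+5+4+2+0+9 = 43.
55 · 43 = 2365.

2365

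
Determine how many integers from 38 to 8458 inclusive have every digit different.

4490

The integers in [38, 8458] that have every digit different: 38, 39, 40, 41, 42, 43, …, 8456, 8457.
4490 qualify.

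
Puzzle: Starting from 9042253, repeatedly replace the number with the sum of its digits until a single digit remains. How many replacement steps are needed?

9042253 → 25 → 7 (2 steps)

2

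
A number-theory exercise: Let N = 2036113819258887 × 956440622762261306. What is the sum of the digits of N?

135

2036113819258887 × 956440622762261306 = 1947421969306816240340641156726422
Sum of its 34 digits: 135.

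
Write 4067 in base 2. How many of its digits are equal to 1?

9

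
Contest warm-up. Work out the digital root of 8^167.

8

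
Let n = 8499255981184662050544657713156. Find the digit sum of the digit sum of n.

11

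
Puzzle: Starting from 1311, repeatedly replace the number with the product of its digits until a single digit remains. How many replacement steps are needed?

1

1311 → 3 (1 step)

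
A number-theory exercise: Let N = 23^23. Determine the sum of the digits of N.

23^23 = 20880467999847912034355032910567
Sum of its 32 digits: 146.

146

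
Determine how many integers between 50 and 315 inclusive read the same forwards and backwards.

27

The integers in [50, 315] that read the same forwards and backwards: 55, 66, 77, 88, 99, 101, …, 303, 313.
27 qualify.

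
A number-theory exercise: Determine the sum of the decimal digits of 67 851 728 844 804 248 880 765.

120

6+7+8+5+1+7+2+8+8+4+4+8+0+4+2+4+8+8+8+0+7+6+5 = 120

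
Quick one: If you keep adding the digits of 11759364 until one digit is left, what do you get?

1+1+7+5+9+3+6+4 = 36
3+6 = 9

9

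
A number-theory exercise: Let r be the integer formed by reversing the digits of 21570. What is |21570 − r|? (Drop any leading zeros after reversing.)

Reverse of 21570 is 7512.
|21570 − 7512| = 14058

14058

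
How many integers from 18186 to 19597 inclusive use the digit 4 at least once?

429

The integers in [18186, 19597] that use the digit 4 at least once: 18194, 18204, 18214, 18224, 18234, 18240, …, 19584, 19594.
429 qualify.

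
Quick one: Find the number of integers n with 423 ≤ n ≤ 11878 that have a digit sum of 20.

718

The integers in [423, 11878] that have a digit sum of 20: 479, 488, 497, 569, 578, 587, …, 11864, 11873.
718 qualify.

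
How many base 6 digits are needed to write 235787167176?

15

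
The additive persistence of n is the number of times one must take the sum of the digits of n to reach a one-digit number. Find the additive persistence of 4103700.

4103700 → 15 → 6 (2 steps)

2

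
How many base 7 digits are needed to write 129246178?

10

129246178 in base 7 is 3126401005, which has 10 digits.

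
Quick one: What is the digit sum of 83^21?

83^21 = 19982045332214679702896737836182611234883
Sum of its 41 digits: 188.

188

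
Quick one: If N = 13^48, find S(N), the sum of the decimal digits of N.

208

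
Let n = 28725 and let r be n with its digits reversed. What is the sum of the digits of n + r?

21

Reversal of 28725 is 52782; 28725 + 52782 = 81507.
Digit sum of 81507: 8+1+5+0+7 = 21.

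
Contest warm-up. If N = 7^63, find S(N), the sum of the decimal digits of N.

208

7^63 = 174251498233690814305510551794710260107945042018748343
Sum of its 54 digits: 208.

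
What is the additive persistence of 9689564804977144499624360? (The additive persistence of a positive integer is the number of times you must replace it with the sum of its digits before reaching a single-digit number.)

9689564804977144499624360 → 134 → 8 (2 steps)

2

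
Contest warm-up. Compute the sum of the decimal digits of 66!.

66! = 544344939077443064003729240247842752644293064388798874532860126869671081148416000000000000000
Sum of its 93 digits: 351.

351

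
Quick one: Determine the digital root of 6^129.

9

The digital root of n equals n mod 9 (or 9 when 9 | n), so we need 6^129 mod 9.
6^129 ≡ 0 (mod 9), so the digital root is 9.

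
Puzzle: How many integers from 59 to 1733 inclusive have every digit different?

The integers in [59, 1733] that have every digit different: 59, 60, 61, 62, 63, 64, …, 1730, 1732.
1037 qualify.

1037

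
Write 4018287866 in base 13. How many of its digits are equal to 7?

1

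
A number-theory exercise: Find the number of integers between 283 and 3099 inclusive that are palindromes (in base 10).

92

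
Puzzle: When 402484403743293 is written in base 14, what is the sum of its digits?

79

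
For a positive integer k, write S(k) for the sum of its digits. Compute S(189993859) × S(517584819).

2928

S(189993859) = 1+8+9+9+9+3+8+5+9 = 61.
S(517584819) = 5+1+7+5+8+4+8+1+9 = 48.
61 · 48 = 2928.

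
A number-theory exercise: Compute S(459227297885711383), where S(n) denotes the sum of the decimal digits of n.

4+5+9+2+2+7+2+9+7+8+8+5+7+1+1+3+8+3 = 91

91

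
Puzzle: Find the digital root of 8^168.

1

The digital root of n equals n mod 9 (or 9 when 9 | n), so we need 8^168 mod 9.
8^168 ≡ 1 (mod 9), so the digital root is 1.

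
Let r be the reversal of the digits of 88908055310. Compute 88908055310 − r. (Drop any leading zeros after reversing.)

87552974322

Reverse of 88908055310 is 1355080988.
88908055310 − 1355080988 = 87552974322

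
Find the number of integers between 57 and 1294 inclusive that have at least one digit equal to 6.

321

The integers in [57, 1294] that have at least one digit equal to 6: 60, 61, 62, 63, 64, 65, …, 1276, 1286.
321 qualify.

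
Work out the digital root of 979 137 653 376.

3

9+7+9+1+3+7+6+5+3+3+7+6 = 66
6+6 = 12
1+2 = 3
(Equivalently, 979 137 653 376 mod 9 = 3.)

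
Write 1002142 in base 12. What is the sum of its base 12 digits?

1002142 in base 12 is 403B3A.
Digit sum: 4+0+3+11+3+10 = 31.

31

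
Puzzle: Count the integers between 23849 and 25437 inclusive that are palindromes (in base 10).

15

The integers in [23849, 25437] that are palindromes (in base 10): 23932, 24042, 24142, 24242, 24342, 24442, …, 25252, 25352.
15 qualify.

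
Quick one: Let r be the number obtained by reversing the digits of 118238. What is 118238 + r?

951049

Reverse of 118238 is 832811.
118238 + 832811 = 951049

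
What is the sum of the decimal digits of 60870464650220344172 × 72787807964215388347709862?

60870464650220344172 × 72787807964215388347709862 = 4430627691652799630682865108702512877638624264
Sum of its 46 digits: 213.

213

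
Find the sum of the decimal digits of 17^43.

17^43 = 81152820641272625991922463475488672334362661535406513
Sum of its 53 digits: 224.

224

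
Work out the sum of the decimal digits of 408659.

32

4+0+8+6+5+9 = 32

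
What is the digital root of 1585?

1+5+8+5 = 19
1+9 = 10
1+0 = 1

1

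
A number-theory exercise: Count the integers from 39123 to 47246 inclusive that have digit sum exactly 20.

The integers in [39123, 47246] that have digit sum exactly 20: 39125, 39134, 39143, 39152, 39161, 39170, …, 47234, 47243.
555 qualify.

555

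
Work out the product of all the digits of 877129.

7056

8×7×7×1×2×9 = 7056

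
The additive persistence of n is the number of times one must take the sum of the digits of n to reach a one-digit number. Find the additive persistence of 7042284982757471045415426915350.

7042284982757471045415426915350 → 131 → 5 (2 steps)

2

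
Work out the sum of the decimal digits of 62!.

306

62! = 31469973260387937525653122354950764088012280797258232192163168247821107200000000000000
Sum of its 86 digits: 306.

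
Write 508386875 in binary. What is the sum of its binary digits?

18

508386875 in base 2 is 11110010011010101111000111011.
Digit sum: 1+1+1+1+0+0+1+0+0+1+1+0+1+0+1+0+1+1+1+1+0+0+0+1+1+1+0+1+1 = 18.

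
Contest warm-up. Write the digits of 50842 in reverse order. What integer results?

24805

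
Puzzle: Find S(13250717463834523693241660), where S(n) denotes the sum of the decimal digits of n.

101

1+3+2+5+0+7+1+7+4+6+3+8+3+4+5+2+3+6+9+3+2+4+1+6+6+0 = 101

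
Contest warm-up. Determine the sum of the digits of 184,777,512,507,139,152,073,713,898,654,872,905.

1+8+4+7+7+7+5+1+2+5+0+7+1+3+9+1+5+2+0+7+3+7+1+3+8+9+8+6+5+4+8+7+2+9+0+5 = 167

167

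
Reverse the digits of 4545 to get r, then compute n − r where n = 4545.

-909

Reverse of 4545 is 5454.
4545 − 5454 = -909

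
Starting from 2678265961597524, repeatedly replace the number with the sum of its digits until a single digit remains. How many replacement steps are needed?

3

2678265961597524 → 84 → 12 → 3 (3 steps)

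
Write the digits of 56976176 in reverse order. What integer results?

67167965

Reversing 56976176 gives 67167965.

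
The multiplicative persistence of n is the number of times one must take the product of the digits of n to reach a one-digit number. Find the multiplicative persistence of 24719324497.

2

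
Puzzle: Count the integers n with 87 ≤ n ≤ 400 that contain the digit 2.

The integers in [87, 400] that contain the digit 2: 92, 102, 112, 120, 121, 122, …, 382, 392.
139 qualify.

139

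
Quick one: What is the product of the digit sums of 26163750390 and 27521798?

1722

S(26163750390) = 2+6+1+6+3+7+5+0+3+9+0 = 42.
S(27521798) = 2+7+5+2+1+7+9+8 = 41.
42 · 41 = 1722.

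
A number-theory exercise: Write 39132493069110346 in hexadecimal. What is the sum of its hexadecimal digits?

39132493069110346 in base 16 is 8B06CB8C8F4C4A.
Digit sum: 8+11+0+6+12+11+8+12+8+15+4+12+4+10 = 121.

121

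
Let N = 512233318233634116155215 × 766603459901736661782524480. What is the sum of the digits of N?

221

512233318233634116155215 × 766603459901736661782524480 = 392679834034851246022778356675623787091734217163200
Sum of its 51 digits: 221.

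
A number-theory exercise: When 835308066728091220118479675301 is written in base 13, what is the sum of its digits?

185

835308066728091220118479675301 in base 13 is 914B679BB9A93B91C90526C5184.
Digit sum: 9+1+4+11+6+7+9+11+11+9+10+9+3+11+9+1+12+9+0+5+2+6+12+5+1+8+4 = 185.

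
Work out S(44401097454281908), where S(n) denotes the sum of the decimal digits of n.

70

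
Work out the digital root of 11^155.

5

The digital root of n equals n mod 9 (or 9 when 9 | n), so we need 11^155 mod 9.
11^155 ≡ 5 (mod 9), so the digital root is 5.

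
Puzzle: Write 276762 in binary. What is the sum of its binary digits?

276762 in base 2 is 1000011100100011010.
Digit sum: 1+0+0+0+0+1+1+1+0+0+1+0+0+0+1+1+0+1+0 = 8.

8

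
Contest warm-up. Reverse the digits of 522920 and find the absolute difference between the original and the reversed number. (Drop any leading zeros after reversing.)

493695

Reverse of 522920 is 29225.
|522920 − 29225| = 493695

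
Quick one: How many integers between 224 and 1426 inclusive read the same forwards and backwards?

The integers in [224, 1426] that read the same forwards and backwards: 232, 242, 252, 262, 272, 282, …, 1221, 1331.
81 qualify.

81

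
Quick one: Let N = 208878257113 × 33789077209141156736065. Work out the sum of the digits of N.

151

208878257113 × 33789077209141156736065 = 7057803556901995010626016949880345
Sum of its 34 digits: 151.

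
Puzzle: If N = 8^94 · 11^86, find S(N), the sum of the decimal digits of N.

8^94 · 11^86 = 2819873984490003854824794693385162966294541705061785294884557139265145012151026943967057210525009271133382564539946667429315242347125766643239435426815560987235553960624390144
Sum of its 175 digits: 778.

778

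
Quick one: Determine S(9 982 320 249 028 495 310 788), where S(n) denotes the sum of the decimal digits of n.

9+9+8+2+3+2+0+2+4+9+0+2+8+4+9+5+3+1+0+7+8+8 = 103

103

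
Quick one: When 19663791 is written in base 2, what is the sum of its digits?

13

19663791 in base 2 is 1001011000000101110101111.
Digit sum: 1+0+0+1+0+1+1+0+0+0+0+0+0+1+0+1+1+1+0+1+0+1+1+1+1 = 13.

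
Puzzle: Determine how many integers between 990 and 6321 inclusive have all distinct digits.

The integers in [990, 6321] that have all distinct digits: 1023, 1024, 1025, 1026, 1027, 1028, …, 6320, 6321.
2704 qualify.

2704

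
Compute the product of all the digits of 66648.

6912

6×6×6×4×8 = 6912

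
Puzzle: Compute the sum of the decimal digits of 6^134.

495

6^134 = 187183494765134247677915130856645218524883418468081991214190614586612942224365243787983073985528590237696
Sum of its 105 digits: 495.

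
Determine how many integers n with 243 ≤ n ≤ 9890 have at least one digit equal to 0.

The integers in [243, 9890] that have at least one digit equal to 0: 250, 260, 270, 280, 290, 300, …, 9880, 9890.
2558 qualify.

2558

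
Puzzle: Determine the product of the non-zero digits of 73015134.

1260

7×3×1×5×1×3×4 = 1260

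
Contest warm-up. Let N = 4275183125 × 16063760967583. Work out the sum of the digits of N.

4275183125 × 16063760967583 = 68675519812644513636875
Sum of its 23 digits: 116.

116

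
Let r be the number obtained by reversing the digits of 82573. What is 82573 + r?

120101

Reverse of 82573 is 37528.
82573 + 37528 = 120101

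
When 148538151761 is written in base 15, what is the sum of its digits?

148538151761 in base 15 is 3CE55BE35B.
Digit sum: 3+12+14+5+5+11+14+3+5+11 = 83.

83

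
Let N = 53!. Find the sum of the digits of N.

53! = 4274883284060025564298013753389399649690343788366813724672000000000000
Sum of its 70 digits: 279.

279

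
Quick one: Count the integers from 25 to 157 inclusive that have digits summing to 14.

The integers in [25, 157] that have digits summing to 14: 59, 68, 77, 86, 95, 149.
6 qualify.

6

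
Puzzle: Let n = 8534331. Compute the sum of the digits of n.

27

8+5+3+4+3+3+1 = 27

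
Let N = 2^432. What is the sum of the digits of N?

2^432 = 11090678776483259438313656736572334813745748301503266300681918322458485231222502492159897624416558312389564843845614287315896631296
Sum of its 131 digits: 586.

586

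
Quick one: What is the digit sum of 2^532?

781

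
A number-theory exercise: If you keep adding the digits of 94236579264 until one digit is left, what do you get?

3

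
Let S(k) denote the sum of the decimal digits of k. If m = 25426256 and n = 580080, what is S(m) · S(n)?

672

S(25426256) = 2+5+4+2+6+2+5+6 = 32.
S(580080) = 5+8+0+0+8+0 = 21.
32 · 21 = 672.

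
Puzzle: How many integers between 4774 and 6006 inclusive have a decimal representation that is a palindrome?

14

The integers in [4774, 6006] that have a decimal representation that is a palindrome: 4774, 4884, 4994, 5005, 5115, 5225, …, 5995, 6006.
14 qualify.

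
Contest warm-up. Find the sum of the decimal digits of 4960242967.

4+9+6+0+2+4+2+9+6+7 = 49

49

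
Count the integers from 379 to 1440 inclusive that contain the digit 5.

The integers in [379, 1440] that contain the digit 5: 385, 395, 405, 415, 425, 435, …, 1425, 1435.
277 qualify.

277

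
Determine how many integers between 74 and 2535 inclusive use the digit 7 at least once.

The integers in [74, 2535] that use the digit 7 at least once: 74, 75, 76, 77, 78, 79, …, 2517, 2527.
629 qualify.

629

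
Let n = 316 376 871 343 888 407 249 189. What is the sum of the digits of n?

3+1+6+3+7+6+8+7+1+3+4+3+8+8+8+4+0+7+2+4+9+1+8+9 = 120

120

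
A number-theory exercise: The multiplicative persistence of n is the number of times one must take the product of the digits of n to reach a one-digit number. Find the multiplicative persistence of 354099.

354099 → 0 (1 step)

1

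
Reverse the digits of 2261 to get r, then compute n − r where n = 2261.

639

Reverse of 2261 is 1622.
2261 − 1622 = 639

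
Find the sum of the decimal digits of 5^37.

5^37 = 72759576141834259033203125
Sum of its 26 digits: 104.

104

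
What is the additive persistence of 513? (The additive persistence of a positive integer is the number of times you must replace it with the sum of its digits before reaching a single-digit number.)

1

513 → 9 (1 step)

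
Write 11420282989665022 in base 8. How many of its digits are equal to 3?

11420282989665022 in base 8 is 504452772665255376.
The digit 3 appears 1 time.

1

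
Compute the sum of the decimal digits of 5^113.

5^113 = 9629649721936179265279889712924636592690508241076940976199693977832794189453125
Sum of its 79 digits: 416.

416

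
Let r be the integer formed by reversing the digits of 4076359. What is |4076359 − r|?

Reverse of 4076359 is 9536704.
|4076359 − 9536704| = 5460345

5460345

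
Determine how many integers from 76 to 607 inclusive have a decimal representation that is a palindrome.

54

The integers in [76, 607] that have a decimal representation that is a palindrome: 77, 88, 99, 101, 111, 121, …, 595, 606.
54 qualify.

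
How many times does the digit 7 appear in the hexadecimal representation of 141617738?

141617738 in base 16 is 870EA4A.
The digit 7 appears 1 time.

1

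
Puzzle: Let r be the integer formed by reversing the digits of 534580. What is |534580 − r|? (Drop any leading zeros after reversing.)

449145

Reverse of 534580 is 85435.
|534580 − 85435| = 449145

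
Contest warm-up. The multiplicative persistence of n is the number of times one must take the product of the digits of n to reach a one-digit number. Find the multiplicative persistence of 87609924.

1

87609924 → 0 (1 step)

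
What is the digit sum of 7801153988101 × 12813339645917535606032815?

184

7801153988101 × 12813339645917535606032815 = 99958835679642238116372562692325534315
Sum of its 38 digits: 184.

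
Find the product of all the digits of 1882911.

1152

1×8×8×2×9×1×1 = 1152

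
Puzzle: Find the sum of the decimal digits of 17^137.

17^137 = 3728225982844363781861724425971421229162457931028002814263570949119583604823620976232351255290005466648976059071292113794375721986638323744243939139560361849062298463377
Sum of its 169 digits: 746.

746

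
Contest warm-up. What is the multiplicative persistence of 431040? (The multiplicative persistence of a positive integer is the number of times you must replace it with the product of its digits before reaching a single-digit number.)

1

431040 → 0 (1 step)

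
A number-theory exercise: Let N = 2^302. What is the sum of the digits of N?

409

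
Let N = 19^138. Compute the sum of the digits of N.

838

19^138 = 293762889605810828261498048482939199627696273053251418060677489647568010787152854870649079834868866435036635500192973213417201157045276944966573824201787725292558074989415490441
Sum of its 177 digits: 838.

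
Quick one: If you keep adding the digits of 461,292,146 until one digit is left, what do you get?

8

4+6+1+2+9+2+1+4+6 = 35
3+5 = 8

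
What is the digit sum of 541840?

5+4+1+8+4+0 = 22

22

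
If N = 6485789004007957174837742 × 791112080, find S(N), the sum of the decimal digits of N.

136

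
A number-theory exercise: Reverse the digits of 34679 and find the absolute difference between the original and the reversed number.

Reverse of 34679 is 97643.
|34679 − 97643| = 62964

62964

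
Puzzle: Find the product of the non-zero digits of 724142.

7×2×4×1×4×2 = 448

448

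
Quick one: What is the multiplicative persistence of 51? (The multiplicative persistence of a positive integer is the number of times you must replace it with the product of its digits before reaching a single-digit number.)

1

51 → 5 (1 step)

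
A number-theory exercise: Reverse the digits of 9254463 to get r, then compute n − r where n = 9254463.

Reverse of 9254463 is 3644529.
9254463 − 3644529 = 5609934

5609934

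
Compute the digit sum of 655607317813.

6+5+5+6+0+7+3+1+7+8+1+3 = 52

52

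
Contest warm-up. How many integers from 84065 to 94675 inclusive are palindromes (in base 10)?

The integers in [84065, 94675] that are palindromes (in base 10): 84148, 84248, 84348, 84448, 84548, 84648, …, 94549, 94649.
106 qualify.

106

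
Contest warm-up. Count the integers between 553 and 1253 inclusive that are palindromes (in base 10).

The integers in [553, 1253] that are palindromes (in base 10): 555, 565, 575, 585, 595, 606, …, 1111, 1221.
48 qualify.

48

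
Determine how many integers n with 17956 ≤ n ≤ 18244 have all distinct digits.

70

The integers in [17956, 18244] that have all distinct digits: 17956, 17958, 17960, 17962, 17963, 17964, …, 18240, 18243.
70 qualify.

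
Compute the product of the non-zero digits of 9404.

144

9×4×4 = 144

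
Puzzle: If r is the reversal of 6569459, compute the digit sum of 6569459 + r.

25

Reversal of 6569459 is 9549656; 6569459 + 9549656 = 16119115.
Digit sum of 16119115: 1+6+1+1+9+1+1+5 = 25.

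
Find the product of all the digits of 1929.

162

1×9×2×9 = 162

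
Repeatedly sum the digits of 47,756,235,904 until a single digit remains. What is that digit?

4+7+7+5+6+2+3+5+9+0+4 = 52
5+2 = 7

7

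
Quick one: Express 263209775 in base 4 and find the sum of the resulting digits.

263209775 in base 4 is 33230010030233.
Digit sum: 3+3+2+3+0+0+1+0+0+3+0+2+3+3 = 23.

23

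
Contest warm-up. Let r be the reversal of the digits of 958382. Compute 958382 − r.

Reverse of 958382 is 283859.
958382 − 283859 = 674523

674523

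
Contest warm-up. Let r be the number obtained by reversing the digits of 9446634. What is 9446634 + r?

13813083

Reverse of 9446634 is 4366449.
9446634 + 4366449 = 13813083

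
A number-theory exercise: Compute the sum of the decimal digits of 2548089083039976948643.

2+5+4+8+0+8+9+0+8+3+0+3+9+9+7+6+9+4+8+6+4+3 = 115

115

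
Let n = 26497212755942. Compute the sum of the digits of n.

2+6+4+9+7+2+1+2+7+5+5+9+4+2 = 65

65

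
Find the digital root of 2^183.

The digital root of n equals n mod 9 (or 9 when 9 | n), so we need 2^183 mod 9.
2^183 ≡ 8 (mod 9), so the digital root is 8.

8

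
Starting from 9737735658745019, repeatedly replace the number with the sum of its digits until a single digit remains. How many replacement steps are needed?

9737735658745019 → 86 → 14 → 5 (3 steps)

3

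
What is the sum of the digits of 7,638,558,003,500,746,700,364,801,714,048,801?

7+6+3+8+5+5+8+0+0+3+5+0+0+7+4+6+7+0+0+3+6+4+8+0+1+7+1+4+0+4+8+8+0+1 = 129

129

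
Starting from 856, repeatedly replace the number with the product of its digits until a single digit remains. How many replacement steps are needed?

2

856 → 240 → 0 (2 steps)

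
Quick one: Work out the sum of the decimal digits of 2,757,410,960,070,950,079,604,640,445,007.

118

2+7+5+7+4+1+0+9+6+0+0+7+0+9+5+0+0+7+9+6+0+4+6+4+0+4+4+5+0+0+7 = 118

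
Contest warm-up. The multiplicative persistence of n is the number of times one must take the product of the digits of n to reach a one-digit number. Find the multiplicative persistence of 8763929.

5

8763929 → 163296 → 1944 → 144 → 16 → 6 (5 steps)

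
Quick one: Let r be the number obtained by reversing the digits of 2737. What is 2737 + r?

10109

Reverse of 2737 is 7372.
2737 + 7372 = 10109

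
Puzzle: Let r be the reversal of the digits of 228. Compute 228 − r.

-594

Reverse of 228 is 822.
228 − 822 = -594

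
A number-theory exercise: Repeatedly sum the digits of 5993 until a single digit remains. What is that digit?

5+9+9+3 = 26
2+6 = 8

8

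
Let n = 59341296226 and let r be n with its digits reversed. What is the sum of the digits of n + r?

26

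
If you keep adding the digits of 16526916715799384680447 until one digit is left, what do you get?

1

1+6+5+2+6+9+1+6+7+1+5+7+9+9+3+8+4+6+8+0+4+4+7 = 118
1+1+8 = 10
1+0 = 1
(Equivalently, 16526916715799384680447 mod 9 = 1.)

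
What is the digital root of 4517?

8

4+5+1+7 = 17
1+7 = 8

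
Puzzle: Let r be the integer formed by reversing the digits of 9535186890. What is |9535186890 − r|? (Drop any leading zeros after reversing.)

Reverse of 9535186890 is 986815359.
|9535186890 − 986815359| = 8548371531

8548371531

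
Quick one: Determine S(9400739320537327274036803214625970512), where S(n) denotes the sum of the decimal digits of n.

9+4+0+0+7+3+9+3+2+0+5+3+7+3+2+7+2+7+4+0+3+6+8+0+3+2+1+4+6+2+5+9+7+0+5+1+2 = 141

141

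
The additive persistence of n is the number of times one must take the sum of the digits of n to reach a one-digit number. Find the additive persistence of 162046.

162046 → 19 → 10 → 1 (3 steps)

3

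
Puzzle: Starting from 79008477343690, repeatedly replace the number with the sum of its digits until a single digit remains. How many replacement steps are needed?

79008477343690 → 67 → 13 → 4 (3 steps)

3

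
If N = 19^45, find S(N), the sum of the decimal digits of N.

19^45 = 3498743002442937227729601361122964878585526371203662724899
Sum of its 58 digits: 262.

262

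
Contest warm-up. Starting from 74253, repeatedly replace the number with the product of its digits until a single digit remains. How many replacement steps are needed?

74253 → 840 → 0 (2 steps)

2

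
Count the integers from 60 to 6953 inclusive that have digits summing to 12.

366

The integers in [60, 6953] that have digits summing to 12: 66, 75, 84, 93, 129, 138, …, 6510, 6600.
366 qualify.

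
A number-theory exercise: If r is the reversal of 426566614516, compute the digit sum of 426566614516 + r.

41

Reversal of 426566614516 is 615416665624; 426566614516 + 615416665624 = 1041983280140.
Digit sum of 1041983280140: 1+0+4+1+9+8+3+2+8+0+1+4+0 = 41.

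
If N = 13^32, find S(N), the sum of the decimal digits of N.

13^32 = 442779263776840698304313192148785281
Sum of its 36 digits: 169.

169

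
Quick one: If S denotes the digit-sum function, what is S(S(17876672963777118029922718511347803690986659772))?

14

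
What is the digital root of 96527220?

6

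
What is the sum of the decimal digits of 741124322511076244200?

58

7+4+1+1+2+4+3+2+2+5+1+1+0+7+6+2+4+4+2+0+0 = 58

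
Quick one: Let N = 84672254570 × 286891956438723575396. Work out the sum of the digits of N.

84672254570 × 286891956438723575396 = 24291788769664953181790700559720
Sum of its 32 digits: 157.

157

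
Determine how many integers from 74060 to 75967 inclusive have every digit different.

The integers in [74060, 75967] that have every digit different: 74061, 74062, 74063, 74065, 74068, 74069, …, 75963, 75964.
641 qualify.

641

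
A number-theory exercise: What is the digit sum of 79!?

79! = 894618213078297528685144171539831652069808216779571907213868063227837990693501860533361810841010176000000000000000000
Sum of its 117 digits: 441.

441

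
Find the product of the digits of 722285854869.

7×2×2×2×8×5×8×5×4×8×6×9 = 154828800

154828800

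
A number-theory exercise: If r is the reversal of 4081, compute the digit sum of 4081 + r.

Reversal of 4081 is 1804; 4081 + 1804 = 5885.
Digit sum of 5885: 5+8+8+5 = 26.

26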